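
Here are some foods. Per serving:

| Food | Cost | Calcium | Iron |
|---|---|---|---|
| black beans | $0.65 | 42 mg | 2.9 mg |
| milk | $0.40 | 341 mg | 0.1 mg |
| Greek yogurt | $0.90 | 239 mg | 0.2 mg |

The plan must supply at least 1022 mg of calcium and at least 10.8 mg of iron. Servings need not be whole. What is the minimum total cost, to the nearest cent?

Minimising a linear cost over {calcium ≥ 1022, iron ≥ 10.8, servings ≥ 0} — the optimum is at a vertex, using one or two foods.
black beans only: max(1022/42, 10.8/2.9) = 24.33 servings → $15.82.
milk only: max(1022/341, 10.8/0.1) = 108 servings → $43.20.
Greek yogurt only: max(1022/239, 10.8/0.2) = 54 servings → $48.60.
black beans + milk with both tight: 3.636 servings and 2.549 servings → $3.38.
black beans + Greek yogurt with both tight: 3.471 servings and 3.666 servings → $5.56.
milk + Greek yogurt with both targets exact would need a negative amount; discard.
So the least-cost plan costs $3.38.

$3.38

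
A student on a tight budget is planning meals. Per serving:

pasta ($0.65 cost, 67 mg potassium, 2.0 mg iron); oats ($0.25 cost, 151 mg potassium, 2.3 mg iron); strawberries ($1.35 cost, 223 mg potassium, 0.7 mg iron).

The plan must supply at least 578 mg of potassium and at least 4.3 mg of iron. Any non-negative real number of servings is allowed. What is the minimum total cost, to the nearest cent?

This is a tiny linear program; its minimum lies at a vertex of the feasible set. List the vertices and price them.
pasta only: max(578/67, 4.3/2.0) = 8.627 servings → $5.61.
oats only: max(578/151, 4.3/2.3) = 3.828 servings → $0.96.
strawberries only: max(578/223, 4.3/0.7) = 6.143 servings → $8.29.
pasta + oats: intersection lies outside the first quadrant.
pasta + strawberries with both tight: 1.389 servings and 2.175 servings → $3.84.
oats + strawberries with both tight: 1.361 servings and 1.67 servings → $2.60.
The minimum over all feasible corners is $0.96.

$0.96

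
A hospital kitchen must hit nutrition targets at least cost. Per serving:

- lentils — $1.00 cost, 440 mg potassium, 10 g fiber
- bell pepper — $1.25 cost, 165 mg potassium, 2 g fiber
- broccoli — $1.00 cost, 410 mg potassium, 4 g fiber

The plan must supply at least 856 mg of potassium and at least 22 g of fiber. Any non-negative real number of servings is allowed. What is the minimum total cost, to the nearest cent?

Minimising a linear cost over {potassium ≥ 856, fiber ≥ 22, servings ≥ 0} — the optimum is at a vertex, using one or two foods.
lentils only: max(856/440, 22/10) = 2.2 servings → $2.20.
bell pepper only: max(856/165, 22/2) = 11 servings → $13.75.
broccoli only: max(856/410, 22/4) = 5.5 servings → $5.50.
lentils + bell pepper with both targets exact would need a negative amount; discard.
lentils + broccoli: intersection lies outside the first quadrant.
bell pepper + broccoli with both targets exact would need a negative amount; discard.
Cheapest feasible corner: $2.20.

$2.20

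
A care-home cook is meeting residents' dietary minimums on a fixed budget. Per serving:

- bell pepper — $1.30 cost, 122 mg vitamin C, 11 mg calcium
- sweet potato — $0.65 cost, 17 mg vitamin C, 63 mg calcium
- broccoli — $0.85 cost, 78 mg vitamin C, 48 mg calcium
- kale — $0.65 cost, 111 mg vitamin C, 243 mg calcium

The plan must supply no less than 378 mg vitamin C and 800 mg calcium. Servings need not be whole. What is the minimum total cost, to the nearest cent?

For a min-cost LP with two ≥-constraints, a basic feasible solution has at most two positive variables.
bell pepper only: max(378/122, 800/11) = 72.73 servings → $94.55.
sweet potato only: max(378/17, 800/63) = 22.24 servings → $14.45.
broccoli only: max(378/78, 800/48) = 16.67 servings → $14.17.
kale only: max(378/111, 800/243) = 3.405 servings → $2.21.
bell pepper + sweet potato with both tight: 1.362 servings and 12.46 servings → $9.87.
bell pepper + broccoli: the both-tight solution has a negative serving — not a feasible corner.
bell pepper + kale with both tight: 0.1074 servings and 3.287 servings → $2.28.
sweet potato + broccoli with both tight: 10.8 servings and 2.492 servings → $9.14.
sweet potato + kale with both targets exact would need a negative amount; discard.
broccoli + kale with both tight: 0.2241 servings and 3.248 servings → $2.30.
So the least-cost plan costs $2.21.

$2.21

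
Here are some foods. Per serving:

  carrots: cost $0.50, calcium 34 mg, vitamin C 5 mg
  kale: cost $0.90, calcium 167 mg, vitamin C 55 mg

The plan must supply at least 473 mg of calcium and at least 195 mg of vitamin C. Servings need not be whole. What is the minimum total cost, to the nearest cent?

$3.19

Two binding constraints pin down two serving amounts, so the optimal mix uses at most two foods. The candidates are each food alone (scaled to the tighter of calcium/vitamin C) and each pair with both constraints tight.
carrots only: max(473/34, 195/5) = 39 servings → $19.50.
kale only: max(473/167, 195/55) = 3.545 servings → $3.19.
carrots + kale with both targets exact would need a negative amount; discard.
Cheapest feasible corner: $3.19.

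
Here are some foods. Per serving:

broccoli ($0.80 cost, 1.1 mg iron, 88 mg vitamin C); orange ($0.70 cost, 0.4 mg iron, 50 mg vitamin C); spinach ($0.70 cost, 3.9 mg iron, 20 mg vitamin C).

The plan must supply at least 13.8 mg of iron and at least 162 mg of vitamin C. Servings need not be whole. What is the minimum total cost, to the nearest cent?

$3.14

broccoli only: max(13.8/1.1, 162/88) = 12.55 servings → $10.04.
orange only: max(13.8/0.4, 162/50) = 34.5 servings → $24.15.
spinach only: max(13.8/3.9, 162/20) = 8.1 servings → $5.67.
broccoli + orange: intersection lies outside the first quadrant.
broccoli + spinach with both tight: 1.108 servings and 3.226 servings → $3.14.
orange + spinach with both tight: 1.903 servings and 3.343 servings → $3.67.
So the least-cost plan costs $3.14.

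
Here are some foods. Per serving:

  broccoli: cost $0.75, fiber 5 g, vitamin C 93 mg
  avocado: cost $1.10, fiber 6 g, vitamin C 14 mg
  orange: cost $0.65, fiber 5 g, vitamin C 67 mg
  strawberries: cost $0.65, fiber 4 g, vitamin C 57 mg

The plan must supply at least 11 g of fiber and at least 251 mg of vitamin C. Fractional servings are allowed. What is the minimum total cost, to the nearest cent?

The cheapest plan sits at a corner of the feasible region — with two constraints it uses at most two foods.
broccoli only: max(11/5, 251/93) = 2.699 servings → $2.02.
avocado only: max(11/6, 251/14) = 17.93 servings → $19.72.
orange only: max(11/5, 251/67) = 3.746 servings → $2.44.
strawberries only: max(11/4, 251/57) = 4.404 servings → $2.86.
broccoli + avocado: intersection lies outside the first quadrant.
broccoli + orange: intersection lies outside the first quadrant.
broccoli + strawberries: intersection lies outside the first quadrant.
avocado + orange with both targets exact would need a negative amount; discard.
avocado + strawberries: intersection lies outside the first quadrant.
orange + strawberries: intersection lies outside the first quadrant.
Cheapest feasible corner: $2.02.

$2.02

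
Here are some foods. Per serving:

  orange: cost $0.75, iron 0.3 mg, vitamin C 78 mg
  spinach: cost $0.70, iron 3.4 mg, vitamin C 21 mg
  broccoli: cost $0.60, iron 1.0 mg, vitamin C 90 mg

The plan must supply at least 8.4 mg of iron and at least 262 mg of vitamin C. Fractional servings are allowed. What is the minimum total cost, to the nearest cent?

orange only: max(8.4/0.3, 262/78) = 28 servings → $21.00.
spinach only: max(8.4/3.4, 262/21) = 12.48 servings → $8.73.
broccoli only: max(8.4/1.0, 262/90) = 8.4 servings → $5.04.
orange + spinach with both tight: 2.759 servings and 2.227 servings → $3.63.
orange + broccoli: intersection lies outside the first quadrant.
spinach + broccoli with both tight: 1.733 servings and 2.507 servings → $2.72.
So the least-cost plan costs $2.72.

$2.72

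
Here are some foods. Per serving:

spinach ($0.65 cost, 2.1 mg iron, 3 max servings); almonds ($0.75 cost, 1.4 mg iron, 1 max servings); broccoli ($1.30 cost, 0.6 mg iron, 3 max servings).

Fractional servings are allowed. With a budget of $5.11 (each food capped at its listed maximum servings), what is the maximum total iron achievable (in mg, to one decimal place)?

Iron per dollar: spinach 3.231, almonds 1.867, broccoli 0.4615.
Take 3 servings of spinach: spends $1.95, +6.3 mg iron (running total 6.3 mg).
Take 1 serving of almonds: spends $0.75, +1.4 mg iron (running total 7.7 mg).
Take 1.854 servings of broccoli: spends $2.41, +1.1 mg iron (running total 8.8 mg).
Greedy by best ratio exhausts the cost allowance optimally: 8.8 mg.

8.8 mg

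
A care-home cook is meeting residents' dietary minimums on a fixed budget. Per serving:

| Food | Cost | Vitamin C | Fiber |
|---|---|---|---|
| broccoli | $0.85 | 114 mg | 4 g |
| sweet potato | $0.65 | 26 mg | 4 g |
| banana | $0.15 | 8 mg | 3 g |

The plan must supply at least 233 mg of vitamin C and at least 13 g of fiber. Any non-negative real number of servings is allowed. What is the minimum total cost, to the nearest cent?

$1.90

Check every corner: each single food scaled to meet both minima, and each pair solved so both constraints bind.
broccoli only: max(233/114, 13/4) = 3.25 servings → $2.76.
sweet potato only: max(233/26, 13/4) = 8.962 servings → $5.83.
banana only: max(233/8, 13/3) = 29.12 servings → $4.37.
broccoli + sweet potato with both tight: 1.688 servings and 1.562 servings → $2.45.
broccoli + banana with both tight: 1.919 servings and 1.774 servings → $1.90.
sweet potato + banana with both targets exact would need a negative amount; discard.
The minimum over all feasible corners is $1.90.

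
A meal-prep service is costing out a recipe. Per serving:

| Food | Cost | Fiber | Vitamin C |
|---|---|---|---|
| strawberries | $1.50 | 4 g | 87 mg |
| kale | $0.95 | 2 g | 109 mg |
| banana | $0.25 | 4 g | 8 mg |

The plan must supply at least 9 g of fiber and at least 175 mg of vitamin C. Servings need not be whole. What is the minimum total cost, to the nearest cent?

Minimising a linear cost over {fiber ≥ 9, vitamin C ≥ 175, servings ≥ 0} — the optimum is at a vertex, using one or two foods.
strawberries only: max(9/4, 175/87) = 2.25 servings → $3.38.
kale only: max(9/2, 175/109) = 4.5 servings → $4.28.
banana only: max(9/4, 175/8) = 21.88 servings → $5.47.
strawberries + kale: the both-tight solution has a negative serving — not a feasible corner.
strawberries + banana with both tight: 1.987 servings and 0.2627 servings → $3.05.
kale + banana with both tight: 1.495 servings and 1.502 servings → $1.80.
Cheapest feasible corner: $1.80.

$1.80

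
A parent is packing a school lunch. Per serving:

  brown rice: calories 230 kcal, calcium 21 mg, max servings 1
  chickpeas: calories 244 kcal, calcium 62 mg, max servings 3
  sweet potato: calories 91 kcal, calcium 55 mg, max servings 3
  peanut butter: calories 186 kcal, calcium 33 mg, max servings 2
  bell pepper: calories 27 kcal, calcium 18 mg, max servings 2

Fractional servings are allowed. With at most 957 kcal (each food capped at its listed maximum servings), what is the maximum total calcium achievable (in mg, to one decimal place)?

Calcium per kcal: bell pepper 0.6667, sweet potato 0.6044, chickpeas 0.2541, peanut butter 0.1774, brown rice 0.0913.
Take 2 servings of bell pepper: uses 54 kcal, +36.0 mg calcium (running total 36.0 mg).
Take 3 servings of sweet potato: uses 273 kcal, +165.0 mg calcium (running total 201.0 mg).
Take 2.582 servings of chickpeas: uses 630 kcal, +160.1 mg calcium (running total 361.1 mg).
Greedy by best ratio exhausts the calories allowance optimally: 361.1 mg.

361.1 mg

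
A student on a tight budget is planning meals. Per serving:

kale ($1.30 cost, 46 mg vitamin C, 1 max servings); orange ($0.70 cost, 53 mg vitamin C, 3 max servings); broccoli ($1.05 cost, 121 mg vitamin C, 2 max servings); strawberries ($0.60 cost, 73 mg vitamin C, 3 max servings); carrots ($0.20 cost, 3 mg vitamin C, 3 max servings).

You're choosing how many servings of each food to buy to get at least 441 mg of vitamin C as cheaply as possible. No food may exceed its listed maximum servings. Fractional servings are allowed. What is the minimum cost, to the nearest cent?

$3.73

Cost per mg of vitamin C: strawberries $0.0082, broccoli $0.0087, orange $0.0132, kale $0.0283, carrots $0.0667.
Take 3 servings of strawberries: +219.0 mg vitamin C for $1.80 (total $1.80, still need 222.0 mg).
Take 1.835 servings of broccoli: +222.0 mg vitamin C for $1.93 (total $3.73, still need 0.0 mg).
Filling from the cheapest source first is optimal under one linear minimum: $3.73.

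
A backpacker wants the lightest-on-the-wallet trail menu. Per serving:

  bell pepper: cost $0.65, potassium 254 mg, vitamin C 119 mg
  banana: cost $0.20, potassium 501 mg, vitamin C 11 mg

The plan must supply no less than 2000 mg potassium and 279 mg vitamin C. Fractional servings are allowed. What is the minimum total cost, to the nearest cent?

This is a tiny linear program; its minimum lies at a vertex of the feasible set. List the vertices and price them.
bell pepper only: max(2000/254, 279/119) = 7.874 servings → $5.12.
banana only: max(2000/501, 279/11) = 25.36 servings → $5.07.
bell pepper + banana with both tight: 2.073 servings and 2.941 servings → $1.94.
Cheapest feasible corner: $1.94.

$1.94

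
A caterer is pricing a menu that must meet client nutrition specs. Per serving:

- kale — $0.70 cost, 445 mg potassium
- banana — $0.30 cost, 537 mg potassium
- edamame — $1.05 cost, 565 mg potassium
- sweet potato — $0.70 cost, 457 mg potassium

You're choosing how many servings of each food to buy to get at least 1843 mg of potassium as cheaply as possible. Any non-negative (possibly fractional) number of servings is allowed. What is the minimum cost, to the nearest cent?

$1.03

Cost per mg of potassium: banana $0.0006, sweet potato $0.0015, kale $0.0016, edamame $0.0019.
With no serving limits, use only banana: 1843 mg / 537 mg = 3.432 servings × $0.30 = $1.03.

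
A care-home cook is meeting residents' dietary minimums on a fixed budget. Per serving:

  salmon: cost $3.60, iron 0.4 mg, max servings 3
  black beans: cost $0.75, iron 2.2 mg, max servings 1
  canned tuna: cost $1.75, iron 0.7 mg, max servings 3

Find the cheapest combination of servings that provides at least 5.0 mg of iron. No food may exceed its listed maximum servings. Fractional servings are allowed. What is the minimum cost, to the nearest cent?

$12.30

Cost per mg of iron: black beans $0.3409, canned tuna $2.5000, salmon $9.0000.
Take 1 serving of black beans: +2.2 mg iron for $0.75 (total $0.75, still need 2.8 mg).
Take 3 servings of canned tuna: +2.1 mg iron for $5.25 (total $6.00, still need 0.7 mg).
Take 1.75 servings of salmon: +0.7 mg iron for $6.30 (total $12.30, still need 0.0 mg).
Filling from the cheapest source first is optimal under one linear minimum: $12.30.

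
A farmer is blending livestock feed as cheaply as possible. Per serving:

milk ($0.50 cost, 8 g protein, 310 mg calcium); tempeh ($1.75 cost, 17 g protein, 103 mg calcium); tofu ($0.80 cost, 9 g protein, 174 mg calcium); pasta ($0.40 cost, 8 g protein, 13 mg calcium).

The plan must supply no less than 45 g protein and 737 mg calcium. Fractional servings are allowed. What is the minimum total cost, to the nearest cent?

$2.47

A basic optimal solution has at most two foods positive. Try each food alone and each pair with both targets met exactly.
milk only: max(45/8, 737/310) = 5.625 servings → $2.81.
tempeh only: max(45/17, 737/103) = 7.155 servings → $12.52.
tofu only: max(45/9, 737/174) = 5 servings → $4.00.
pasta only: max(45/8, 737/13) = 56.69 servings → $22.68.
milk + tempeh with both tight: 1.776 servings and 1.812 servings → $4.06.
milk + tofu with both targets exact would need a negative amount; discard.
milk + pasta with both tight: 2.235 servings and 3.39 servings → $2.47.
tempeh + tofu with both tight: 0.5894 servings and 3.887 servings → $4.14.
tempeh + pasta: the both-tight solution has a negative serving — not a feasible corner.
tofu + pasta with both tight: 4.165 servings and 0.9388 servings → $3.71.
So the least-cost plan costs $2.47.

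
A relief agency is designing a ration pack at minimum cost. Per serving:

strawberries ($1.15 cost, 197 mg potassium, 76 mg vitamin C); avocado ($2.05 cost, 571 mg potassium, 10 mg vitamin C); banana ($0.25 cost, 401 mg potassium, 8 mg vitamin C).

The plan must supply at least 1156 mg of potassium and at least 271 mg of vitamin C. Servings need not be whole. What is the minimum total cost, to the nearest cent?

$4.25

For a min-cost LP with two ≥-constraints, a basic feasible solution has at most two positive variables.
strawberries only: max(1156/197, 271/76) = 5.868 servings → $6.75.
avocado only: max(1156/571, 271/10) = 27.1 servings → $55.55.
banana only: max(1156/401, 271/8) = 33.88 servings → $8.47.
strawberries + avocado with both tight: 3.456 servings and 0.8321 servings → $5.68.
strawberries + banana with both tight: 3.44 servings and 1.193 servings → $4.25.
avocado + banana with both targets exact would need a negative amount; discard.
The minimum over all feasible corners is $4.25.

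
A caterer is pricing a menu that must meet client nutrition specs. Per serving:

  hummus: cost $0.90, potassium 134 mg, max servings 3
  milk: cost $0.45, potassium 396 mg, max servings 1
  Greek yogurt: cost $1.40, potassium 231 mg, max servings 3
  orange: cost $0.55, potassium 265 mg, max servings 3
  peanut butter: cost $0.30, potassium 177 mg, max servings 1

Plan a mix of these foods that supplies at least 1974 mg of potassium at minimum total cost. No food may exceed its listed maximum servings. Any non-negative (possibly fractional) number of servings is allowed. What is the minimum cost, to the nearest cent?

Cost per mg of potassium: milk $0.0011, peanut butter $0.0017, orange $0.0021, Greek yogurt $0.0061, hummus $0.0067.
Take 1 serving of milk: +396.0 mg potassium for $0.45 (total $0.45, still need 1578.0 mg).
Take 1 serving of peanut butter: +177.0 mg potassium for $0.30 (total $0.75, still need 1401.0 mg).
Take 3 servings of orange: +795.0 mg potassium for $1.65 (total $2.40, still need 606.0 mg).
Take 2.623 servings of Greek yogurt: +606.0 mg potassium for $3.67 (total $6.07, still need 0.0 mg).
Greedy by cheapest-per-mg is optimal for a single linear constraint, so the minimum cost is $6.07.

$6.07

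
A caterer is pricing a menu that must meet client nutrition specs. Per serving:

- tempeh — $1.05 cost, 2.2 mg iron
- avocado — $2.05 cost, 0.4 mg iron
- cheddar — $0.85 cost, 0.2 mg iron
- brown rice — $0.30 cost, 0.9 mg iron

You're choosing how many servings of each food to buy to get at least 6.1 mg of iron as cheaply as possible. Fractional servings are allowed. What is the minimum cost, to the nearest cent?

Cost per mg of iron: brown rice $0.3333, tempeh $0.4773, cheddar $4.2500, avocado $5.1250.
With no serving limits, use only brown rice: 6.1 mg / 0.9 mg = 6.778 servings × $0.30 = $2.03.

$2.03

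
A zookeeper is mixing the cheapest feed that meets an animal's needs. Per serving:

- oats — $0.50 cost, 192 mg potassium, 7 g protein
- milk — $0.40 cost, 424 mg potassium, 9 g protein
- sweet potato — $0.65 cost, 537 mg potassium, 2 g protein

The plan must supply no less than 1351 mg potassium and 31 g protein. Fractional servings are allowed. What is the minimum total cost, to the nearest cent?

Compare the cost at each extreme point of the feasible region.
oats only: max(1351/192, 31/7) = 7.036 servings → $3.52.
milk only: max(1351/424, 31/9) = 3.444 servings → $1.38.
sweet potato only: max(1351/537, 31/2) = 15.5 servings → $10.07.
oats + milk with both tight: 0.7944 servings and 2.827 servings → $1.53.
oats + sweet potato with both tight: 4.132 servings and 1.039 servings → $2.74.
milk + sweet potato: the both-tight solution has a negative serving — not a feasible corner.
So the least-cost plan costs $1.38.

$1.38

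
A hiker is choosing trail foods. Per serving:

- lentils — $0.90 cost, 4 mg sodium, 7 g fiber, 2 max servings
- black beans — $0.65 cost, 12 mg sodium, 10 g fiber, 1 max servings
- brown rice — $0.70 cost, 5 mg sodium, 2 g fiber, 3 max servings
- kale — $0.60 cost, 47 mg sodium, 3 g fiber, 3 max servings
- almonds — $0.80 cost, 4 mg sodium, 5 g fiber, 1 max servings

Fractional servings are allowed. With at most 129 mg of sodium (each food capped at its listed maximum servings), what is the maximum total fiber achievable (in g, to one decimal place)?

Fiber per mg sodium: lentils 1.75, almonds 1.25, black beans 0.8333, brown rice 0.4, kale 0.06383.
Take 2 servings of lentils: uses 8 mg sodium, +14.0 g fiber (running total 14.0 g).
Take 1 serving of almonds: uses 4 mg sodium, +5.0 g fiber (running total 19.0 g).
Take 1 serving of black beans: uses 12 mg sodium, +10.0 g fiber (running total 29.0 g).
Take 3 servings of brown rice: uses 15 mg sodium, +6.0 g fiber (running total 35.0 g).
Take 1.915 servings of kale: uses 90 mg sodium, +5.7 g fiber (running total 40.7 g).
Greedy by best ratio exhausts the sodium allowance optimally: 40.7 g.

40.7 g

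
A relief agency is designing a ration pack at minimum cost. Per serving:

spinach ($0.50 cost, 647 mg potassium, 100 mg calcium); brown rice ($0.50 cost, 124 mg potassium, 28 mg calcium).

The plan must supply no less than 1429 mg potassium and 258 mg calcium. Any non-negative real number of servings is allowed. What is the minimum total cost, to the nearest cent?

Compare the cost at each extreme point of the feasible region.
spinach only: max(1429/647, 258/100) = 2.58 servings → $1.29.
brown rice only: max(1429/124, 258/28) = 11.52 servings → $5.76.
spinach + brown rice with both tight: 1.403 servings and 4.203 servings → $2.80.
Cheapest feasible corner: $1.29.

$1.29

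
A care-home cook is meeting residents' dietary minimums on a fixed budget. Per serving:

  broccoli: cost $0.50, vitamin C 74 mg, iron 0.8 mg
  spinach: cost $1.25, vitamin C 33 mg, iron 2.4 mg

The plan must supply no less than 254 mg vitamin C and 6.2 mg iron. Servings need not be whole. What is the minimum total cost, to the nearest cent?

broccoli only: max(254/74, 6.2/0.8) = 7.75 servings → $3.88.
spinach only: max(254/33, 6.2/2.4) = 7.697 servings → $9.62.
broccoli + spinach with both tight: 2.679 servings and 1.69 servings → $3.45.
So the least-cost plan costs $3.45.

$3.45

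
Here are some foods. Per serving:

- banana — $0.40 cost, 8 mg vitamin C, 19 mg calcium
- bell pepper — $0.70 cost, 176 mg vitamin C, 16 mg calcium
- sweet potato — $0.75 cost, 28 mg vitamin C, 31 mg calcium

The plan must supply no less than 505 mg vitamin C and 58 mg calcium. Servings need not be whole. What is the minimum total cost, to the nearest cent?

banana only: max(505/8, 58/19) = 63.12 servings → $25.25.
bell pepper only: max(505/176, 58/16) = 3.625 servings → $2.54.
sweet potato only: max(505/28, 58/31) = 18.04 servings → $13.53.
banana + bell pepper with both tight: 0.6617 servings and 2.839 servings → $2.25.
banana + sweet potato: intersection lies outside the first quadrant.
bell pepper + sweet potato with both tight: 2.802 servings and 0.4249 servings → $2.28.
Cheapest feasible corner: $2.25.

$2.25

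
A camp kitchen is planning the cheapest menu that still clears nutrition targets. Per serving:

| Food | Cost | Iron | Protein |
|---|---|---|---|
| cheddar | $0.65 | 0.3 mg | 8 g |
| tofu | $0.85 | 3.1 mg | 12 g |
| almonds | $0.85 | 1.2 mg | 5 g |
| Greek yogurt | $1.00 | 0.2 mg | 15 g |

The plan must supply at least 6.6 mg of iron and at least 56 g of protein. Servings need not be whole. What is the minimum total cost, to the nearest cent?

A basic optimal solution has at most two foods positive. Try each food alone and each pair with both targets met exactly.
cheddar only: max(6.6/0.3, 56/8) = 22 servings → $14.30.
tofu only: max(6.6/3.1, 56/12) = 4.667 servings → $3.97.
almonds only: max(6.6/1.2, 56/5) = 11.2 servings → $9.52.
Greek yogurt only: max(6.6/0.2, 56/15) = 33 servings → $33.00.
cheddar + tofu with both tight: 4.453 servings and 1.698 servings → $4.34.
cheddar + almonds with both tight: 4.222 servings and 4.444 servings → $6.52.
cheddar + Greek yogurt with both targets exact would need a negative amount; discard.
tofu + almonds with both targets exact would need a negative amount; discard.
tofu + Greek yogurt with both tight: 1.991 servings and 2.141 servings → $3.83.
almonds + Greek yogurt with both tight: 5.165 servings and 2.012 servings → $6.40.
Cheapest feasible corner: $3.83.

$3.83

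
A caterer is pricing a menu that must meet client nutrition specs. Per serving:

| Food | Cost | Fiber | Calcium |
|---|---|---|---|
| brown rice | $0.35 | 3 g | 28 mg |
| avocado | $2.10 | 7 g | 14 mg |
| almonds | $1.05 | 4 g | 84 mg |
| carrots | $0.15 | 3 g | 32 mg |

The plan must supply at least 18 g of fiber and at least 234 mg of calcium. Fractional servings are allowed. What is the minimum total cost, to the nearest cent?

brown rice only: max(18/3, 234/28) = 8.357 servings → $2.92.
avocado only: max(18/7, 234/14) = 16.71 servings → $35.10.
almonds only: max(18/4, 234/84) = 4.5 servings → $4.72.
carrots only: max(18/3, 234/32) = 7.312 servings → $1.10.
brown rice + avocado: intersection lies outside the first quadrant.
brown rice + almonds with both tight: 4.114 servings and 1.414 servings → $2.92.
brown rice + carrots with both targets exact would need a negative amount; discard.
avocado + almonds with both tight: 1.083 servings and 2.605 servings → $5.01.
avocado + carrots: intersection lies outside the first quadrant.
almonds + carrots with both tight: 1.016 servings and 4.645 servings → $1.76.
The minimum over all feasible corners is $1.10.

$1.10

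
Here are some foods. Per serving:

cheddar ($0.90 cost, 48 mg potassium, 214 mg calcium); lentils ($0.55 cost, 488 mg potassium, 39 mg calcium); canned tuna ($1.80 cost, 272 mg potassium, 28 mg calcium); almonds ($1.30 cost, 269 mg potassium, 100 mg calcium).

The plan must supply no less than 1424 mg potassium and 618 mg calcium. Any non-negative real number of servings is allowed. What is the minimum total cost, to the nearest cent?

Compare the cost at each extreme point of the feasible region.
cheddar only: max(1424/48, 618/214) = 29.67 servings → $26.70.
lentils only: max(1424/488, 618/39) = 15.85 servings → $8.72.
canned tuna only: max(1424/272, 618/28) = 22.07 servings → $39.73.
almonds only: max(1424/269, 618/100) = 6.18 servings → $8.03.
cheddar + lentils with both tight: 2.399 servings and 2.682 servings → $3.63.
cheddar + canned tuna with both tight: 2.255 servings and 4.837 servings → $10.74.
cheddar + almonds with both tight: 0.4518 servings and 5.213 servings → $7.18.
lentils + canned tuna: intersection lies outside the first quadrant.
lentils + almonds: intersection lies outside the first quadrant.
canned tuna + almonds: intersection lies outside the first quadrant.
So the least-cost plan costs $3.63.

$3.63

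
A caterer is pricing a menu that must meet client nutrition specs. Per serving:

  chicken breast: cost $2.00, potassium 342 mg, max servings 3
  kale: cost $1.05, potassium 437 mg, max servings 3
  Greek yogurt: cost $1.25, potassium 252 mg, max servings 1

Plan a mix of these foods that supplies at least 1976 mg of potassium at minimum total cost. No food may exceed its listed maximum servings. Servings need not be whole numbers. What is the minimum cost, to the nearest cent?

$6.82

Cost per mg of potassium: kale $0.0024, Greek yogurt $0.0050, chicken breast $0.0058.
Take 3 servings of kale: +1311.0 mg potassium for $3.15 (total $3.15, still need 665.0 mg).
Take 1 serving of Greek yogurt: +252.0 mg potassium for $1.25 (total $4.40, still need 413.0 mg).
Take 1.208 servings of chicken breast: +413.0 mg potassium for $2.42 (total $6.82, still need 0.0 mg).
Filling from the cheapest source first is optimal under one linear minimum: $6.82.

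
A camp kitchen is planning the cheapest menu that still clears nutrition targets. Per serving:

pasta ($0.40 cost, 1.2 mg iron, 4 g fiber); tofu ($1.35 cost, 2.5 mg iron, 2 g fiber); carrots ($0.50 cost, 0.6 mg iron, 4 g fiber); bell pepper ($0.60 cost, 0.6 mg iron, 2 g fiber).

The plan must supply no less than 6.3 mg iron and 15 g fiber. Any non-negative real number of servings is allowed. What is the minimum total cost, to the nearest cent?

pasta only: max(6.3/1.2, 15/4) = 5.25 servings → $2.10.
tofu only: max(6.3/2.5, 15/2) = 7.5 servings → $10.12.
carrots only: max(6.3/0.6, 15/4) = 10.5 servings → $5.25.
bell pepper only: max(6.3/0.6, 15/2) = 10.5 servings → $6.30.
pasta + tofu with both tight: 3.276 servings and 0.9474 servings → $2.59.
pasta + carrots with both targets exact would need a negative amount; discard.
pasta + bell pepper (both tight): parallel constraints — no distinct corner.
tofu + carrots with both tight: 1.841 servings and 2.83 servings → $3.90.
tofu + bell pepper with both tight: 0.9474 servings and 6.553 servings → $5.21.
carrots + bell pepper with both targets exact would need a negative amount; discard.
The minimum over all feasible corners is $2.10.

$2.10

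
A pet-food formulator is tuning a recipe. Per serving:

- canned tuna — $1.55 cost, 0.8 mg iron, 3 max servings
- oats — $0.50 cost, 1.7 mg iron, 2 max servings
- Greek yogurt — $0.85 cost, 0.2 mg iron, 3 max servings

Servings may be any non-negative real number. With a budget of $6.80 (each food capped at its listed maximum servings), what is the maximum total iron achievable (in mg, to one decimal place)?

6.1 mg

Iron per dollar: oats 3.4, canned tuna 0.5161, Greek yogurt 0.2353.
Take 2 servings of oats: spends $1.00, +3.4 mg iron (running total 3.4 mg).
Take 3 servings of canned tuna: spends $4.65, +2.4 mg iron (running total 5.8 mg).
Take 1.353 servings of Greek yogurt: spends $1.15, +0.3 mg iron (running total 6.1 mg).
Filling greedily by iron-per-dollar is optimal for one linear limit, giving 6.1 mg.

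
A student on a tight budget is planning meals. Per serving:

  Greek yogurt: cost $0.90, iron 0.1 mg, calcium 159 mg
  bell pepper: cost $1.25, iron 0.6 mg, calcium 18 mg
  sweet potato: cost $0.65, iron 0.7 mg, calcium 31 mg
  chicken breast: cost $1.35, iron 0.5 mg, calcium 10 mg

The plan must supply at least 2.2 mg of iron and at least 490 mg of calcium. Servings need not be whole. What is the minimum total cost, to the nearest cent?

With two linear requirements the optimum uses one or two foods; enumerate the corners.
Greek yogurt only: max(2.2/0.1, 490/159) = 22 servings → $19.80.
bell pepper only: max(2.2/0.6, 490/18) = 27.22 servings → $34.03.
sweet potato only: max(2.2/0.7, 490/31) = 15.81 servings → $10.27.
chicken breast only: max(2.2/0.5, 490/10) = 49 servings → $66.15.
Greek yogurt + bell pepper with both tight: 2.718 servings and 3.214 servings → $6.46.
Greek yogurt + sweet potato with both tight: 2.54 servings and 2.78 servings → $4.09.
Greek yogurt + chicken breast with both tight: 2.841 servings and 3.832 servings → $7.73.
bell pepper + sweet potato: intersection lies outside the first quadrant.
bell pepper + chicken breast with both targets exact would need a negative amount; discard.
sweet potato + chicken breast with both targets exact would need a negative amount; discard.
Cheapest feasible corner: $4.09.

$4.09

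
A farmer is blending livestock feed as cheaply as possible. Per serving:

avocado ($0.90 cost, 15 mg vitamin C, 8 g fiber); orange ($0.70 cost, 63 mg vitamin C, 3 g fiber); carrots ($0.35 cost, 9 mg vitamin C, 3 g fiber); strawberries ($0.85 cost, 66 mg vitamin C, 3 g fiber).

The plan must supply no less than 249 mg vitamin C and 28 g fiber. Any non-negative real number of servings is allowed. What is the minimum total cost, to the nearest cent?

The cheapest plan sits at a corner of the feasible region — with two constraints it uses at most two foods.
avocado only: max(249/15, 28/8) = 16.6 servings → $14.94.
orange only: max(249/63, 28/3) = 9.333 servings → $6.53.
carrots only: max(249/9, 28/3) = 27.67 servings → $9.68.
strawberries only: max(249/66, 28/3) = 9.333 servings → $7.93.
avocado + orange with both tight: 2.216 servings and 3.425 servings → $4.39.
avocado + carrots with both targets exact would need a negative amount; discard.
avocado + strawberries with both tight: 2.28 servings and 3.255 servings → $4.82.
orange + carrots with both tight: 3.056 servings and 6.278 servings → $4.34.
orange + strawberries: intersection lies outside the first quadrant.
carrots + strawberries with both tight: 6.439 servings and 2.895 servings → $4.71.
The minimum over all feasible corners is $4.34.

$4.34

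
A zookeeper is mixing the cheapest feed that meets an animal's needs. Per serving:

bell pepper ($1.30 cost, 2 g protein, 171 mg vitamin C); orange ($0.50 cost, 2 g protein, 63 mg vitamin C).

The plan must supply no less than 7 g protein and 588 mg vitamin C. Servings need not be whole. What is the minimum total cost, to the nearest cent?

$4.47

With two linear requirements the optimum uses one or two foods; enumerate the corners.
bell pepper only: max(7/2, 588/171) = 3.5 servings → $4.55.
orange only: max(7/2, 588/63) = 9.333 servings → $4.67.
bell pepper + orange with both tight: 3.403 servings and 0.09722 servings → $4.47.
So the least-cost plan costs $4.47.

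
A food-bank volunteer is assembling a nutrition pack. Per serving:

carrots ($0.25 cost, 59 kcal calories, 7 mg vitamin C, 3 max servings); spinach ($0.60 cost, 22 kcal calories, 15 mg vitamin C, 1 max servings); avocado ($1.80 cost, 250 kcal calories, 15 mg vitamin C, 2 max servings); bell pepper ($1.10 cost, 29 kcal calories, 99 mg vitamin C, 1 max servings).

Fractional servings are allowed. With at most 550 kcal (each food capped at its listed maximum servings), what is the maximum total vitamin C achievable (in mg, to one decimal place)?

154.3 mg

Vitamin C per kcal: bell pepper 3.414, spinach 0.6818, carrots 0.1186, avocado 0.06.
Take 1 serving of bell pepper: uses 29 kcal, +99.0 mg vitamin C (running total 99.0 mg).
Take 1 serving of spinach: uses 22 kcal, +15.0 mg vitamin C (running total 114.0 mg).
Take 3 servings of carrots: uses 177 kcal, +21.0 mg vitamin C (running total 135.0 mg).
Take 1.288 servings of avocado: uses 322 kcal, +19.3 mg vitamin C (running total 154.3 mg).
Filling greedily by vitamin C-per-kcal is optimal for one linear limit, giving 154.3 mg.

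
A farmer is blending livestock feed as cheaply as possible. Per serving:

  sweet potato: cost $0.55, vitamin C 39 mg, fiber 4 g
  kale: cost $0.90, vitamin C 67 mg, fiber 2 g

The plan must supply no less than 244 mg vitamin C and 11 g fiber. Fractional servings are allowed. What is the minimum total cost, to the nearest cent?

sweet potato only: max(244/39, 11/4) = 6.256 servings → $3.44.
kale only: max(244/67, 11/2) = 5.5 servings → $4.95.
sweet potato + kale with both tight: 1.311 servings and 2.879 servings → $3.31.
Cheapest feasible corner: $3.31.

$3.31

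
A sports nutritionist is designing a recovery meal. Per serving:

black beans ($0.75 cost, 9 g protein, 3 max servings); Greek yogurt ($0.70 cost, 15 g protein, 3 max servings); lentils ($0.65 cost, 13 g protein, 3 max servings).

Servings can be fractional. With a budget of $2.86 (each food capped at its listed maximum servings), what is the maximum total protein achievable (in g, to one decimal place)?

60.2 g

Protein per dollar: Greek yogurt 21.43, lentils 20, black beans 12.
Take 3 servings of Greek yogurt: spends $2.10, +45.0 g protein (running total 45.0 g).
Take 1.169 servings of lentils: spends $0.76, +15.2 g protein (running total 60.2 g).
Greedy by best ratio exhausts the cost allowance optimally: 60.2 g.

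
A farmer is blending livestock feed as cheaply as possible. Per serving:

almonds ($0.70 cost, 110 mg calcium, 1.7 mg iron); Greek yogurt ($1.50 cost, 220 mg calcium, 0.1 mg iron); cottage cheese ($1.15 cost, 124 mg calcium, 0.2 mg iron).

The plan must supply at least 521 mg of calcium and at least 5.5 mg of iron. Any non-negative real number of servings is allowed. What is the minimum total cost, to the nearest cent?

almonds only: max(521/110, 5.5/1.7) = 4.736 servings → $3.32.
Greek yogurt only: max(521/220, 5.5/0.1) = 55 servings → $82.50.
cottage cheese only: max(521/124, 5.5/0.2) = 27.5 servings → $31.62.
almonds + Greek yogurt with both tight: 3.19 servings and 0.7733 servings → $3.39.
almonds + cottage cheese with both tight: 3.06 servings and 1.487 servings → $3.85.
Greek yogurt + cottage cheese with both targets exact would need a negative amount; discard.
Cheapest feasible corner: $3.32.

$3.32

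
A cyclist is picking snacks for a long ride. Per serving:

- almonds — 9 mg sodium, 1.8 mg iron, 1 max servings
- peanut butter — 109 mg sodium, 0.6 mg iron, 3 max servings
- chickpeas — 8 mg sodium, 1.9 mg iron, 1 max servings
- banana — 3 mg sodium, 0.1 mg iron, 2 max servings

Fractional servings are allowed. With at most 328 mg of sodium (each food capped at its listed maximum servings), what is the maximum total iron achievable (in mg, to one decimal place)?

Iron per mg sodium: chickpeas 0.2375, almonds 0.2, banana 0.03333, peanut butter 0.005505.
Take 1 serving of chickpeas: uses 8 mg sodium, +1.9 mg iron (running total 1.9 mg).
Take 1 serving of almonds: uses 9 mg sodium, +1.8 mg iron (running total 3.7 mg).
Take 2 servings of banana: uses 6 mg sodium, +0.2 mg iron (running total 3.9 mg).
Take 2.798 servings of peanut butter: uses 305 mg sodium, +1.7 mg iron (running total 5.6 mg).
Filling greedily by iron-per-mg sodium is optimal for one linear limit, giving 5.6 mg.

5.6 mg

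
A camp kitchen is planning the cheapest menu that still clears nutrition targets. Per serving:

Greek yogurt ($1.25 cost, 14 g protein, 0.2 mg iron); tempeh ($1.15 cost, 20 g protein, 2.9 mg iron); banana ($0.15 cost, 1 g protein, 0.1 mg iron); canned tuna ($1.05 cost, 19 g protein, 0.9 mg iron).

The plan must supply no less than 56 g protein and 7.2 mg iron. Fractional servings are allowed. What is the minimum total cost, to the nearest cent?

Compare the cost at each extreme point of the feasible region.
Greek yogurt only: max(56/14, 7.2/0.2) = 36 servings → $45.00.
tempeh only: max(56/20, 7.2/2.9) = 2.8 servings → $3.22.
banana only: max(56/1, 7.2/0.1) = 72 servings → $10.80.
canned tuna only: max(56/19, 7.2/0.9) = 8 servings → $8.40.
Greek yogurt + tempeh with both tight: 0.5027 servings and 2.448 servings → $3.44.
Greek yogurt + banana with both targets exact would need a negative amount; discard.
Greek yogurt + canned tuna: intersection lies outside the first quadrant.
tempeh + banana with both tight: 1.778 servings and 20.44 servings → $5.11.
tempeh + canned tuna with both tight: 2.329 servings and 0.496 servings → $3.20.
banana + canned tuna: intersection lies outside the first quadrant.
The minimum over all feasible corners is $3.20.

$3.20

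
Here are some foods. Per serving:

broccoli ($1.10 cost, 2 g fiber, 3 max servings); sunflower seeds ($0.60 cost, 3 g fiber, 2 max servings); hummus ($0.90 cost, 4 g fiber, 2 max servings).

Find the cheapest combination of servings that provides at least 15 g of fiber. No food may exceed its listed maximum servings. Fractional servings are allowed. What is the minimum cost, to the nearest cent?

$3.55

Cost per g of fiber: sunflower seeds $0.2000, hummus $0.2250, broccoli $0.5500.
Take 2 servings of sunflower seeds: +6.0 g fiber for $1.20 (total $1.20, still need 9.0 g).
Take 2 servings of hummus: +8.0 g fiber for $1.80 (total $3.00, still need 1.0 g).
Take 0.5 servings of broccoli: +1.0 g fiber for $0.55 (total $3.55, still need 0.0 g).
Greedy by cheapest-per-g is optimal for a single linear constraint, so the minimum cost is $3.55.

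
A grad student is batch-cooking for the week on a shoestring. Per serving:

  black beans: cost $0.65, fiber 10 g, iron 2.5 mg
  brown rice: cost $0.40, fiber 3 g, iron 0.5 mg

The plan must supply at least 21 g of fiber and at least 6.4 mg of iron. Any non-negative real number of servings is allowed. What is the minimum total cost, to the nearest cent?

Check every corner: each single food scaled to meet both minima, and each pair solved so both constraints bind.
black beans only: max(21/10, 6.4/2.5) = 2.56 servings → $1.66.
brown rice only: max(21/3, 6.4/0.5) = 12.8 servings → $5.12.
black beans + brown rice: the both-tight solution has a negative serving — not a feasible corner.
Cheapest feasible corner: $1.66.

$1.66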